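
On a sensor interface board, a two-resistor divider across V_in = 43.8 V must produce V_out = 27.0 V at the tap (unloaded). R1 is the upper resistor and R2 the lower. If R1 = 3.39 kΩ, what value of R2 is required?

The divider ratio is R2/(R1+R2) = 27.0/43.8 = 0.6164.
Rearranging, R2 = R1·k/(1−k) = 3.39 × 1.607 = 5.448 kΩ.

R2 ≈ 5.45 kΩ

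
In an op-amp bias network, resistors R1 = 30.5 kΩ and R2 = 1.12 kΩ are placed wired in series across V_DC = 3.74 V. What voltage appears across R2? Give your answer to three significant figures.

Total series resistance ΣR = 30.5 + 1.12 = 31.62 kΩ.
Voltage divider: V = V_DC · (1.120 / 31.62) = 3.74 × 0.03542 = 0.1325 V.

V ≈ 0.132 V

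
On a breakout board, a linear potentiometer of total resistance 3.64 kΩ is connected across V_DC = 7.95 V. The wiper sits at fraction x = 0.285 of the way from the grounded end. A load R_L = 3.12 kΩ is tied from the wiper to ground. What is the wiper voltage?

V_out ≈ 1.83 V

Lower segment x·R_p = 1.037 kΩ; upper segment (1−x)·R_p = 2.603 kΩ.
R_L loads the lower segment: effective lower R = 0.7785 kΩ.
Loaded-divider output: V_out = 7.95 × 0.2303 = 1.831 V.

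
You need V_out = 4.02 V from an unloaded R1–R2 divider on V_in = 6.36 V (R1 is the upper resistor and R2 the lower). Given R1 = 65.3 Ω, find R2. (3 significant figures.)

V_out/V_in = R2/(R1+R2) = 0.6321.
R2 = R1 · 0.6321/(1 − 0.6321) = 112.2 Ω.

R2 ≈ 112 Ω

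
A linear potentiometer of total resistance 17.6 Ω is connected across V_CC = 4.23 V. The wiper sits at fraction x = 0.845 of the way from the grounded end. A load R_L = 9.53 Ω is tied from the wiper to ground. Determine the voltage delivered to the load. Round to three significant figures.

V_out ≈ 2.88 V

Lower segment x·R_p = 14.87 Ω; upper segment (1−x)·R_p = 2.728 Ω.
Lower segment in parallel with the load: 14.87 ‖ 9.53 = 5.808 Ω.
Then V_out = V_CC · 5.808/(2.728 + 5.808) = 2.878 V.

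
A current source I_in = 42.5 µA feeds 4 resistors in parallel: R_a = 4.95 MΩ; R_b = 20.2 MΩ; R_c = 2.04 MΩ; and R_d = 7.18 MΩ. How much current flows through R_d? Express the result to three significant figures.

I ≈ 6.72 µA

ΣG = 1/4.95 + 1/20.2 + 1/2.04 + 1/7.18 = 0.8810.
R_d takes the fraction G_k/ΣG = 0.1393/0.8810 = 0.1581, so I = 42.5 × 0.1581 = 6.719 µA.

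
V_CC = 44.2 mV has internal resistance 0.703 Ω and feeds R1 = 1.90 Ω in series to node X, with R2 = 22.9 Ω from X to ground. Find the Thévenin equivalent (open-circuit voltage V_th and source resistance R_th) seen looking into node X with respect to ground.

R1' = 0.703 + 1.90 = 2.603 Ω (source resistance + R1).
With X open, the divider is unloaded: V_th = 44.2 × 22.9/25.50 = 39.69 mV.
Zeroing V_CC shorts the top of R1' to ground, so R_th = R1' ‖ R2 = 2.337 Ω.

V_th ≈ 39.7 mV, R_th ≈ 2.34 Ω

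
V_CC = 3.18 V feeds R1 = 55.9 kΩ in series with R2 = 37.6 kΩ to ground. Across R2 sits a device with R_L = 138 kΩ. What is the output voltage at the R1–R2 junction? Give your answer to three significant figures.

V_out ≈ 1.10 V

R2 ‖ R_L = (37.6 × 138)/(37.6 + 138) = 29.55 kΩ.
Now apply the divider: V_out = 3.18 × 0.3458 = 1.100 V.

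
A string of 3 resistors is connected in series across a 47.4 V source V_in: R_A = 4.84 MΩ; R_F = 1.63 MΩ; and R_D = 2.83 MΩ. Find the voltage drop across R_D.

Series total: ΣR = 4.84 + 1.63 + 2.83 = 9.300 MΩ.
By the voltage-divider rule, V = 47.4 × 2.830/9.300 = 14.42 V.

V ≈ 14.4 V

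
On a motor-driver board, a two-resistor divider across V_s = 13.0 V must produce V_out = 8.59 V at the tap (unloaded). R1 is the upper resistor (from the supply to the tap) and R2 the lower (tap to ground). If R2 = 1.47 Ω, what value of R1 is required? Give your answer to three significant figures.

R1 ≈ 0.755 Ω

Required fraction k = V_out/V_s = 0.6608.
Rearranging, R1 = R2·(1−k)/k = 1.47 × 0.5134 = 0.7547 Ω.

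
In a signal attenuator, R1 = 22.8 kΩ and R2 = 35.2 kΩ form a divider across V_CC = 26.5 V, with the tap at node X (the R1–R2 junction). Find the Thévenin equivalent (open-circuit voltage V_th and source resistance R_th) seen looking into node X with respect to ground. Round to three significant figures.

V_th ≈ 16.1 V, R_th ≈ 13.8 kΩ

V_th is the unloaded tap voltage: V_CC · R2/(R1+R2) = 26.5 × 0.6069 = 16.08 V.
With V_CC suppressed (replaced by a short), R_th = R1 ‖ R2 = (22.80 × 35.2)/(22.80 + 35.2) = 13.84 kΩ.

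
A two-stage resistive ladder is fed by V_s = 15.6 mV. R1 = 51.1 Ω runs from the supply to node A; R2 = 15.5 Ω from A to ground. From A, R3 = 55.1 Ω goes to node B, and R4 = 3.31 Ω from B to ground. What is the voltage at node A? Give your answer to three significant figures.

The second stage (R3 + R4 = 58.41 Ω) loads node A in parallel with R2.
Effective lower resistance at A: R2 ‖ 58.41 = 12.25 Ω.
V_A = 15.6 × 12.25/(51.1 + 12.25) = 3.016 mV.

V_A ≈ 3.02 mV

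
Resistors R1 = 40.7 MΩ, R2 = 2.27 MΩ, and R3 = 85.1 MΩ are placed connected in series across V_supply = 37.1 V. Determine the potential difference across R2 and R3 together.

ΣR = 40.7 + 2.27 + 85.1 = 128.1 MΩ.
R_{R2..R3} = 2.27 + 85.1 = 87.37 MΩ.
V = V_supply · R/ΣR = 37.1 × 0.6822 = 25.31 V.

V ≈ 25.3 V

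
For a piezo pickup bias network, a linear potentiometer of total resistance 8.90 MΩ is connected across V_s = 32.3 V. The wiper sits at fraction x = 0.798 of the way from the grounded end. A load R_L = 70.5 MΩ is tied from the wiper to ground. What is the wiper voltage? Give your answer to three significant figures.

V_out ≈ 25.3 V

The pot divides into 1.798 MΩ above the wiper and 7.102 MΩ below.
Lower segment in parallel with the load: 7.102 ‖ 70.5 = 6.452 MΩ.
Loaded-divider output: V_out = 32.3 × 0.7821 = 25.26 V.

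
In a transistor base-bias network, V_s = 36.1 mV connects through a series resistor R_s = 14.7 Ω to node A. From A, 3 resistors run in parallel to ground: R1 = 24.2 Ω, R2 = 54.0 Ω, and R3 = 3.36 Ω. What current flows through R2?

I ≈ 0.107 mA

Equivalent of the parallel group: R_p = 2.798 Ω.
Node voltage V_A = V_s · R_p/(R_s + R_p) = 36.1 × 0.1599 = 5.772 mV.
I(R2) = V_A / R2 = 5.772/54.0 = 0.1069 mA.
(Equivalently: I_total = 2.063 mA, then current-divider fraction G_k/ΣG = 0.05181.)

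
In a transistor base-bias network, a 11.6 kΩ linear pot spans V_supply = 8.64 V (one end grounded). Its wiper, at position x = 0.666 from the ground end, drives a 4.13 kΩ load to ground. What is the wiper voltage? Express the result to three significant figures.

Lower segment x·R_p = 7.726 kΩ; upper segment (1−x)·R_p = 3.874 kΩ.
(x·R_p) ‖ R_L = 2.691 kΩ.
Loaded-divider output: V_out = 8.64 × 0.4099 = 3.542 V.

V_out ≈ 3.54 V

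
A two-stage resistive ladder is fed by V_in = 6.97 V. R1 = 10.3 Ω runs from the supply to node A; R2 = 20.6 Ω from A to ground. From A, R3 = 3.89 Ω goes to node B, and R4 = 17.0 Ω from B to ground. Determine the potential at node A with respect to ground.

Node A sees R2 in parallel with the series input of stage 2, R3 + R4 = 20.89 Ω.
R2 ‖ (R3+R4) = 10.37 Ω.
So V_A = 6.97 × 0.5017 = 3.497 V.

V_A ≈ 3.50 V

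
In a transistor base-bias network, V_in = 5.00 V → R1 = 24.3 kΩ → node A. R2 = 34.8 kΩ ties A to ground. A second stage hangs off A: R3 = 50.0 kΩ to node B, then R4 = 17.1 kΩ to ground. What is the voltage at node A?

The second stage (R3 + R4 = 67.10 kΩ) loads node A in parallel with R2.
Effective lower resistance at A: R2 ‖ 67.10 = 22.92 kΩ.
First divider: V_A = V_in · 22.92/(24.3 + 22.92) = 2.427 V.

V_A ≈ 2.43 V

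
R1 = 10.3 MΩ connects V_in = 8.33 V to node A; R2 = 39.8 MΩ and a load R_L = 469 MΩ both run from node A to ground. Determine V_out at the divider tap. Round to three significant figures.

V_out ≈ 6.50 V

First combine the lower leg with the load: R2 ‖ R_L = 36.69 MΩ.
Now apply the divider: V_out = 8.33 × 0.7808 = 6.504 V.
(Unloaded it would be 6.62 V; the load pulls it down.)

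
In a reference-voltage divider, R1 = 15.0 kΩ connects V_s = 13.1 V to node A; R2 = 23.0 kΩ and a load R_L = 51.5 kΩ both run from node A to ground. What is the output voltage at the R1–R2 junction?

V_out ≈ 6.74 V

First combine the lower leg with the load: R2 ‖ R_L = 15.90 kΩ.
Then V_out = V_s · R2'/(R1 + R2') = 13.1 × 15.90/30.90 = 6.741 V.
(Unloaded it would be 7.93 V; the load pulls it down.)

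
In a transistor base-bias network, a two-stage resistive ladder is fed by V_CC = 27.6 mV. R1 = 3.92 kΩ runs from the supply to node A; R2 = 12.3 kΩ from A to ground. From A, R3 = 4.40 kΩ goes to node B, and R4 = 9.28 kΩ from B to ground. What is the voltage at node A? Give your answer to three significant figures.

V_A ≈ 17.2 mV

Node A sees R2 in parallel with the series input of stage 2, R3 + R4 = 13.68 kΩ.
Effective lower resistance at A: R2 ‖ 13.68 = 6.477 kΩ.
V_A = 27.6 × 6.477/(3.92 + 6.477) = 17.19 mV.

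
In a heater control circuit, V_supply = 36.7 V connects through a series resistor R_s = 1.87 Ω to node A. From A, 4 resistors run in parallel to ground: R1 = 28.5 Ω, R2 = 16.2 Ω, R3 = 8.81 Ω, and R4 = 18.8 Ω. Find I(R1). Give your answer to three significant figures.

Combine the parallel branches: R_p = (1/28.5 + 1/16.2 + 1/8.81 + 1/18.8)⁻¹ = 3.795 Ω.
Node voltage V_A = V_supply · R_p/(R_s + R_p) = 36.7 × 0.6699 = 24.59 V.
I(R1) = V_A / R1 = 24.59/28.5 = 0.8626 A.

I ≈ 0.863 A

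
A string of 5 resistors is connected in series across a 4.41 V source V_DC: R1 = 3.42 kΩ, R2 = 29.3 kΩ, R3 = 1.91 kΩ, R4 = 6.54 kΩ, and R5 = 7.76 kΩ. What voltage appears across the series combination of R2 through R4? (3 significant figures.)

V ≈ 3.40 V

ΣR = 3.42 + 29.3 + 1.91 + 6.54 + 7.76 = 48.93 kΩ.
R_{R2..R4} = 29.3 + 1.91 + 6.54 = 37.75 kΩ.
Voltage divider: V = V_DC · (37.75 / 48.93) = 4.41 × 0.7715 = 3.402 V.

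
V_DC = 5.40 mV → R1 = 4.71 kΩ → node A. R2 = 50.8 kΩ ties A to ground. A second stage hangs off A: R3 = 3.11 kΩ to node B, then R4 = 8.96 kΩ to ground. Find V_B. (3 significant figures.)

V_B ≈ 2.70 mV

The second stage (R3 + R4 = 12.07 kΩ) loads node A in parallel with R2.
R2 ‖ (R3+R4) = 9.753 kΩ.
So V_A = 5.40 × 0.6743 = 3.641 mV.
Stage 2 is unloaded, so V_B = V_A · R4/(R3+R4) = 3.641 × 8.96/12.07 = 2.703 mV.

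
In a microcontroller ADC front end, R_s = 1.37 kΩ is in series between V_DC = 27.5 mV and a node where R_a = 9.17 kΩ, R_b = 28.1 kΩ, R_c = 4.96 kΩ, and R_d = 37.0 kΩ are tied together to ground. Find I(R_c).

Equivalent of the parallel group: R_p = 2.679 kΩ.
Node voltage V_A = V_DC · R_p/(R_s + R_p) = 27.5 × 0.6616 = 18.20 mV.
Branch current I = V_A/R_c = 18.20/4.96 = 3.668 µA.

I ≈ 3.67 µA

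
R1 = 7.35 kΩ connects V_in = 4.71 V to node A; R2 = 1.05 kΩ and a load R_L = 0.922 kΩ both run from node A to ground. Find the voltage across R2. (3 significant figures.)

First combine the lower leg with the load: R2 ‖ R_L = 0.4909 kΩ.
Now apply the divider: V_out = 4.71 × 0.06261 = 0.2949 V.
(Unloaded it would be 0.589 V; the load pulls it down.)

V_out ≈ 0.295 V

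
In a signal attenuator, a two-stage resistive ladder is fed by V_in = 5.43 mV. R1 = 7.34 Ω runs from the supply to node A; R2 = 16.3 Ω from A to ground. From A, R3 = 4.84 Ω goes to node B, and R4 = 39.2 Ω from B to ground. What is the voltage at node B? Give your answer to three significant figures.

Looking into the second stage from A: R3 + R4 = 44.04 Ω appears in parallel with R2.
Effective lower resistance at A: R2 ‖ 44.04 = 11.90 Ω.
So V_A = 5.43 × 0.6184 = 3.358 mV.
Stage 2 is unloaded, so V_B = V_A · R4/(R3+R4) = 3.358 × 39.2/44.04 = 2.989 mV.

V_B ≈ 2.99 mV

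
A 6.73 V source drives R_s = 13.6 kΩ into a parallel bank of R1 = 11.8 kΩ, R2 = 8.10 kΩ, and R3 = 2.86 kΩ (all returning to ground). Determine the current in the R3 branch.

Combine the parallel branches: R_p = (1/11.8 + 1/8.10 + 1/2.86)⁻¹ = 1.793 kΩ.
Node voltage V_A = V_supply · R_p/(R_s + R_p) = 6.73 × 0.1165 = 0.7838 V.
Branch current I = V_A/R3 = 0.7838/2.86 = 0.2740 mA.

I ≈ 0.274 mA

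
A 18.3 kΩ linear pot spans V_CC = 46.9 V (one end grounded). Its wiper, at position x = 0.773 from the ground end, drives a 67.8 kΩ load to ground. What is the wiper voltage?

The pot divides into 4.154 kΩ above the wiper and 14.15 kΩ below.
(x·R_p) ‖ R_L = 11.70 kΩ.
V_out = 46.9 × 11.70/(4.154 + 11.70) = 34.61 V.

V_out ≈ 34.6 V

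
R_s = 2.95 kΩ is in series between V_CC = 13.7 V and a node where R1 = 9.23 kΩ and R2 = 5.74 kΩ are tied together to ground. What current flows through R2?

I ≈ 1.30 mA

Combine the parallel branches: R_p = (1/9.23 + 1/5.74)⁻¹ = 3.539 kΩ.
Node voltage V_A = V_CC · R_p/(R_s + R_p) = 13.7 × 0.5454 = 7.472 V.
Branch current I = V_A/R2 = 7.472/5.74 = 1.302 mA.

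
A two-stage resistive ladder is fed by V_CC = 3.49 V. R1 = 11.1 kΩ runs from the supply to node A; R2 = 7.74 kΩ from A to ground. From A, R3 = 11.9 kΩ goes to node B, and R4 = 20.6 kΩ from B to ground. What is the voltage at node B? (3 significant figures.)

V_B ≈ 0.797 V

The second stage (R3 + R4 = 32.50 kΩ) loads node A in parallel with R2.
R2 ‖ (R3+R4) = 6.251 kΩ.
So V_A = 3.49 × 0.3603 = 1.257 V.
Stage 2 is unloaded, so V_B = V_A · R4/(R3+R4) = 1.257 × 20.6/32.50 = 0.7970 V.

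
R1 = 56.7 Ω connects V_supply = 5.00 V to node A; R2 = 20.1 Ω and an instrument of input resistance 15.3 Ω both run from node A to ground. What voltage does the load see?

V_out ≈ 0.664 V

The load sits in parallel with R2, giving an effective lower resistance R2' = R2·R_L/(R2+R_L) = 8.687 Ω.
Then V_out = V_supply · R2'/(R1 + R2') = 5.00 × 8.687/65.39 = 0.6643 V.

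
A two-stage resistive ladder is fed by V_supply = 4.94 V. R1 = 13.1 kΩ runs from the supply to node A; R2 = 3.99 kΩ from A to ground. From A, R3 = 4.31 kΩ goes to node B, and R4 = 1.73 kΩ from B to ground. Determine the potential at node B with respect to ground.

Looking into the second stage from A: R3 + R4 = 6.040 kΩ appears in parallel with R2.
R2 ‖ (R3+R4) = 2.403 kΩ.
So V_A = 4.94 × 0.1550 = 0.7656 V.
Then the unloaded second divider: V_B = V_A × R4/(R3+R4) = 0.7656 × 0.2864 = 0.2193 V.

V_B ≈ 0.219 V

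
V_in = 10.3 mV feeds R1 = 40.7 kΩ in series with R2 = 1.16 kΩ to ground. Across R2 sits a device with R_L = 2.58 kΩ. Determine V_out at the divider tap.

The load sits in parallel with R2, giving an effective lower resistance R2' = R2·R_L/(R2+R_L) = 0.8002 kΩ.
Voltage divider with the loaded lower leg: V_out = 10.3 × 0.8002/(40.7 + 0.8002) = 10.3 × 0.01928 = 0.1986 mV.

V_out ≈ 0.199 mV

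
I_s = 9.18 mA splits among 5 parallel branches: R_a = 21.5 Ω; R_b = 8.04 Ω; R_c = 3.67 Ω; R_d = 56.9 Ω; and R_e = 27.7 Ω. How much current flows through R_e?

I ≈ 0.667 mA

Total conductance ΣG = 1/21.5 + 1/8.04 + 1/3.67 + 1/56.9 + 1/27.7 = 0.4970 (units of 1/Ω).
By the current-divider rule, I = I_s · G_k/ΣG = 9.18 × 0.07263 = 0.6668 mA.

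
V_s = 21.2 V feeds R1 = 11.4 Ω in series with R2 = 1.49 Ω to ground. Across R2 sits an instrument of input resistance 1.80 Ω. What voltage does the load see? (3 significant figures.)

First combine the lower leg with the load: R2 ‖ R_L = 0.8152 Ω.
Then V_out = V_s · R2'/(R1 + R2') = 21.2 × 0.8152/12.22 = 1.415 V.
(Unloaded it would be 2.45 V; the load pulls it down.)

V_out ≈ 1.41 V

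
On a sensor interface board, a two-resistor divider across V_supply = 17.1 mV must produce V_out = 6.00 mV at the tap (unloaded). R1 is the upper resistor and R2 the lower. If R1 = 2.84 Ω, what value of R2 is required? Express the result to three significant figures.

R2 ≈ 1.54 Ω

The divider ratio is R2/(R1+R2) = 6.00/17.1 = 0.3509.
So R2 = R1 · V_out/(V_supply − V_out) = 2.84 × 6.00/(17.1 − 6.00) = 2.84 × 0.5405 = 1.535 Ω.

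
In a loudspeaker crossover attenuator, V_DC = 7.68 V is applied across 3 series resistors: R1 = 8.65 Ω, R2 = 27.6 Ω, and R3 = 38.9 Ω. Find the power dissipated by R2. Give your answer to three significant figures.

P ≈ 0.288 W

The common current is I = 7.68/75.15 = 0.1022 A.
P = I²R = 0.01044 × 27.6 = 0.2883 W.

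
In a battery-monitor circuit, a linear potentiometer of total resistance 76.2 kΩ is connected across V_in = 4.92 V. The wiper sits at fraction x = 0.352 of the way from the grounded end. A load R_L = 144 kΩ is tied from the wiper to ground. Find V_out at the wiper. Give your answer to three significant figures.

Lower segment x·R_p = 26.82 kΩ; upper segment (1−x)·R_p = 49.38 kΩ.
(x·R_p) ‖ R_L = 22.61 kΩ.
Then V_out = V_in · 22.61/(49.38 + 22.61) = 1.545 V.

V_out ≈ 1.55 V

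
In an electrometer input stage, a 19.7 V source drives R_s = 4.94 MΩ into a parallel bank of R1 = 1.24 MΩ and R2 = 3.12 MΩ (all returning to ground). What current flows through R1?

Parallel bank: R_p = 1/(1/1.24 + 1/3.12) = 0.8873 MΩ.
V_A by voltage divider: V_A = 19.7 × 0.8873/(4.94 + 0.8873) = 3.000 V.
I(R1) = V_A / R1 = 3.000/1.24 = 2.419 µA.

I ≈ 2.42 µA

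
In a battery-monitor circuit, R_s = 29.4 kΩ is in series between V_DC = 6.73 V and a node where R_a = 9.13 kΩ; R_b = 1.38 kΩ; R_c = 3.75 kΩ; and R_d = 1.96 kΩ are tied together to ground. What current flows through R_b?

Equivalent of the parallel group: R_p = 0.6207 kΩ.
V_A by voltage divider: V_A = 6.73 × 0.6207/(29.4 + 0.6207) = 0.1392 V.
I(R_b) = V_A / R_b = 0.1392/1.38 = 0.1008 mA.

I ≈ 0.101 mA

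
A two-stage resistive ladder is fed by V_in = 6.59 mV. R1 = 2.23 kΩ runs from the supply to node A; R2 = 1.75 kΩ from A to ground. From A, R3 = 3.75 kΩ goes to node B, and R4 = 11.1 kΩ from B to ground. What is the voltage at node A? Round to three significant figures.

V_A ≈ 2.72 mV

The second stage (R3 + R4 = 14.85 kΩ) loads node A in parallel with R2.
Effective lower resistance at A: R2 ‖ 14.85 = 1.566 kΩ.
So V_A = 6.59 × 0.4125 = 2.718 mV.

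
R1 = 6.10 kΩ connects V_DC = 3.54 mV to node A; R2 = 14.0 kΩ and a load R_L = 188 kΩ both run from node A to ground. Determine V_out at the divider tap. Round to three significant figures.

First combine the lower leg with the load: R2 ‖ R_L = 13.03 kΩ.
Then V_out = V_DC · R2'/(R1 + R2') = 3.54 × 13.03/19.13 = 2.411 mV.
(Unloaded it would be 2.47 mV; the load pulls it down.)

V_out ≈ 2.41 mV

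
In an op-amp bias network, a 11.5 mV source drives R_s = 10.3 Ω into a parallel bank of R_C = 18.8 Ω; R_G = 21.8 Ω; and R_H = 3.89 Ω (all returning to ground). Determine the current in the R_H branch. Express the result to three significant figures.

Combine the parallel branches: R_p = (1/18.8 + 1/21.8 + 1/3.89)⁻¹ = 2.808 Ω.
V_A by voltage divider: V_A = 11.5 × 2.808/(10.3 + 2.808) = 2.463 mV.
Branch current I = V_A/R_H = 2.463/3.89 = 0.6333 mA.
(Equivalently: I_total = 0.8773 mA, then current-divider fraction G_k/ΣG = 0.7218.)

I ≈ 0.633 mA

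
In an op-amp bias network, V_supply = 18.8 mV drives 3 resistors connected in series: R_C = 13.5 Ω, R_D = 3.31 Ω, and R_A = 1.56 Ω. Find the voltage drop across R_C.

Total series resistance ΣR = 13.5 + 3.31 + 1.56 = 18.37 Ω.
Voltage divider: V = V_supply · (13.50 / 18.37) = 18.8 × 0.7349 = 13.82 mV.

V ≈ 13.8 mV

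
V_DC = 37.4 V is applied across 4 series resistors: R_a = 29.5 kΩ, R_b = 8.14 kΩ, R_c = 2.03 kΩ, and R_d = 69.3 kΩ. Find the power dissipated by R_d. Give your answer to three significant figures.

Series current I = V_DC/ΣR = 37.4/109.0 = 0.3432 mA.
P = I²R = 0.1178 × 69.3 = 8.163 mW.

P ≈ 8.16 mW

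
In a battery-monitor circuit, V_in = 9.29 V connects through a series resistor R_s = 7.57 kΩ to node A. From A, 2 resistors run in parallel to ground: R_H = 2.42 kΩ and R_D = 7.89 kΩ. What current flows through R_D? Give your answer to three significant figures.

I ≈ 0.231 mA

Combine the parallel branches: R_p = (1/2.42 + 1/7.89)⁻¹ = 1.852 kΩ.
Node voltage V_A = V_in · R_p/(R_s + R_p) = 9.29 × 0.1966 = 1.826 V.
I(R_D) = V_A / R_D = 1.826/7.89 = 0.2314 mA.
(Check via current divider: I_total = 0.9860 mA; share G_k/ΣG = 0.2347 → same result.)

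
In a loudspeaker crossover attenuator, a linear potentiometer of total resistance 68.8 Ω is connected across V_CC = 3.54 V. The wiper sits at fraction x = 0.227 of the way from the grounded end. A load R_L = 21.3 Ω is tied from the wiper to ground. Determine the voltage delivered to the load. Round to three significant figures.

The pot divides into 53.18 Ω above the wiper and 15.62 Ω below.
(x·R_p) ‖ R_L = 9.011 Ω.
V_out = 3.54 × 9.011/(53.18 + 9.011) = 0.5129 V.
(Unloaded: V_out = x·V_CC = 0.804 V.)

V_out ≈ 0.513 V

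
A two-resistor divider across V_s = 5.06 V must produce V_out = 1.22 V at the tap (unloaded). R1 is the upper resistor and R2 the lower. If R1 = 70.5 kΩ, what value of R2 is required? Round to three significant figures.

The divider ratio is R2/(R1+R2) = 1.22/5.06 = 0.2411.
R2 = R1 · 0.2411/(1 − 0.2411) = 22.40 kΩ.

R2 ≈ 22.4 kΩ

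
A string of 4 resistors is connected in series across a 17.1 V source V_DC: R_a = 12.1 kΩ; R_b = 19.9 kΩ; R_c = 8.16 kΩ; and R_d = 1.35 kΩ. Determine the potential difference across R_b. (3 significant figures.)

V ≈ 8.20 V

Series total: ΣR = 12.1 + 19.9 + 8.16 + 1.35 = 41.51 kΩ.
V = V_DC · R/ΣR = 17.1 × 0.4794 = 8.198 V.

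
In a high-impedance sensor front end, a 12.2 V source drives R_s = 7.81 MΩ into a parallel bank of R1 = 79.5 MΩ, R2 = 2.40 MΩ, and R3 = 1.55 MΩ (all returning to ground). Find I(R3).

Parallel bank: R_p = 1/(1/79.5 + 1/2.40 + 1/1.55) = 0.9307 MΩ.
Node voltage V_A = V_DC · R_p/(R_s + R_p) = 12.2 × 0.1065 = 1.299 V.
Branch current I = V_A/R3 = 1.299/1.55 = 0.8381 µA.
(Equivalently: I_total = 1.396 µA, then current-divider fraction G_k/ΣG = 0.6005.)

I ≈ 0.838 µA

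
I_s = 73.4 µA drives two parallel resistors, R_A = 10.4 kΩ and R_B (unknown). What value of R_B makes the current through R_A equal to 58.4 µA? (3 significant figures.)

R_B ≈ 40.5 kΩ

In a two-way split, I_A/I_s = R_B/(R_A + R_B).
58.4/73.4 = R_B/(R_A + R_B) → R_B = R_A · (0.7956)/(1 − 0.7956) = 10.4 × 3.893 = 40.49 kΩ.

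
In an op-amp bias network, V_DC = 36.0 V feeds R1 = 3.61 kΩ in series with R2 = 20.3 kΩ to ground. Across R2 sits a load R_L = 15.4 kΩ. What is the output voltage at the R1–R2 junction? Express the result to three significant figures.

V_out ≈ 25.5 V

R2 ‖ R_L = (20.3 × 15.4)/(20.3 + 15.4) = 8.757 kΩ.
Now apply the divider: V_out = 36.0 × 0.7081 = 25.49 V.
(Unloaded it would be 30.6 V; the load pulls it down.)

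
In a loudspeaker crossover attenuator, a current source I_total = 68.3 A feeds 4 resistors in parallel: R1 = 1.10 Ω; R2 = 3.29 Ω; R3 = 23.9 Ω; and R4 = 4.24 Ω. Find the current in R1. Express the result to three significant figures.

Total conductance ΣG = 1/1.10 + 1/3.29 + 1/23.9 + 1/4.24 = 1.491 (units of 1/Ω).
Current divider: I(R1) = I_total · G_k/ΣG = 68.3 × (0.9091/1.491) = 68.3 × 0.6098 = 41.65 A.

I ≈ 41.7 A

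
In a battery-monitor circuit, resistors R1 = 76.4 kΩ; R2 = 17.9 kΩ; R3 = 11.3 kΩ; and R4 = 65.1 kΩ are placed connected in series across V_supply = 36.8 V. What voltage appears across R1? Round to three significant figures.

Series total: ΣR = 76.4 + 17.9 + 11.3 + 65.1 = 170.7 kΩ.
V = V_supply · R/ΣR = 36.8 × 0.4476 = 16.47 V.

V ≈ 16.5 V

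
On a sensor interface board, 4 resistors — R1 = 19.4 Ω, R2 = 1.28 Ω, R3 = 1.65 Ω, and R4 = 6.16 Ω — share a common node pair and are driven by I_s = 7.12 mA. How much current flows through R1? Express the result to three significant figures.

I ≈ 0.229 mA

Conductances: ΣG = 1/19.4 + 1/1.28 + 1/1.65 + 1/6.16 = 1.601 (1/Ω).
By the current-divider rule, I = I_s · G_k/ΣG = 7.12 × 0.03219 = 0.2292 mA.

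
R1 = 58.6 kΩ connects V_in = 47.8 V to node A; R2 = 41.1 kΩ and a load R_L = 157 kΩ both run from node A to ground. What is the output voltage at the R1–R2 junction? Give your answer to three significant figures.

V_out ≈ 17.1 V

First combine the lower leg with the load: R2 ‖ R_L = 32.57 kΩ.
Then V_out = V_in · R2'/(R1 + R2') = 47.8 × 32.57/91.17 = 17.08 V.
(Unloaded it would be 19.7 V; the load pulls it down.)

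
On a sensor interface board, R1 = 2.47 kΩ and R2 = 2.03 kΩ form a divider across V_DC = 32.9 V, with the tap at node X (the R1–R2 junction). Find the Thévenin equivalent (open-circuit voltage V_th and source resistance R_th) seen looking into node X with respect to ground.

V_th ≈ 14.8 V, R_th ≈ 1.11 kΩ

V_th is the unloaded tap voltage: V_DC · R2/(R1+R2) = 32.9 × 0.4511 = 14.84 V.
With V_DC suppressed (replaced by a short), R_th = R1 ‖ R2 = (2.470 × 2.03)/(2.470 + 2.03) = 1.114 kΩ.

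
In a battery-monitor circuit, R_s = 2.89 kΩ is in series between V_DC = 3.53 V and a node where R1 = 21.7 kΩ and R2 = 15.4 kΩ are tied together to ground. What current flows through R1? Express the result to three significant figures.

Equivalent of the parallel group: R_p = 9.008 kΩ.
V_A = 3.53 × 9.008/11.90 = 2.673 V.
I(R1) = V_A / R1 = 2.673/21.7 = 0.1232 mA.

I ≈ 0.123 mA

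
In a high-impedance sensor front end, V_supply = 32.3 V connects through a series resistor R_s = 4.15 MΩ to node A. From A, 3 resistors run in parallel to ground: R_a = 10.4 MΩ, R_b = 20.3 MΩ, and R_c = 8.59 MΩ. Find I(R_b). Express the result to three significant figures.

I ≈ 0.763 µA

Equivalent of the parallel group: R_p = 3.819 MΩ.
V_A = 32.3 × 3.819/7.969 = 15.48 V.
Branch current I = V_A/R_b = 15.48/20.3 = 0.7626 µA.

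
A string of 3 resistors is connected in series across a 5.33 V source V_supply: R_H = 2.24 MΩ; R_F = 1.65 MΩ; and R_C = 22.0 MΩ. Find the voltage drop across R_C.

Total series resistance ΣR = 2.24 + 1.65 + 22.0 = 25.89 MΩ.
Voltage divider: V = V_supply · (22.00 / 25.89) = 5.33 × 0.8497 = 4.529 V.

V ≈ 4.53 V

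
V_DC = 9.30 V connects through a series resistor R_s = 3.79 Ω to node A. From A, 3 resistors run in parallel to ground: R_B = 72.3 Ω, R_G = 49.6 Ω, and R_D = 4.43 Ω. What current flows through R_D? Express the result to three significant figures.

I ≈ 1.06 A

Parallel bank: R_p = 1/(1/72.3 + 1/49.6 + 1/4.43) = 3.850 Ω.
Node voltage V_A = V_DC · R_p/(R_s + R_p) = 9.30 × 0.5039 = 4.687 V.
I(R_D) = V_A / R_D = 4.687/4.43 = 1.058 A.
(Equivalently: I_total = 1.217 A, then current-divider fraction G_k/ΣG = 0.8691.)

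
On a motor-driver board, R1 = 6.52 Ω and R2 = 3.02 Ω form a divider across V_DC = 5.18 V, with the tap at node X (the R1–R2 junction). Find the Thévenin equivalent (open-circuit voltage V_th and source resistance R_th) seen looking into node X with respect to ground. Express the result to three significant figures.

V_th ≈ 1.64 V, R_th ≈ 2.06 Ω

V_th is the unloaded tap voltage: V_DC · R2/(R1+R2) = 5.18 × 0.3166 = 1.640 V.
With V_DC suppressed (replaced by a short), R_th = R1 ‖ R2 = (6.520 × 3.02)/(6.520 + 3.02) = 2.064 Ω.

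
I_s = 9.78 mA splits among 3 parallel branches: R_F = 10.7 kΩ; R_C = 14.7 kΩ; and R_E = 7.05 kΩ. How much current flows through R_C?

Conductances: ΣG = 1/10.7 + 1/14.7 + 1/7.05 = 0.3033 (1/kΩ).
R_C takes the fraction G_k/ΣG = 0.06803/0.3033 = 0.2243, so I = 9.78 × 0.2243 = 2.193 mA.

I ≈ 2.19 mA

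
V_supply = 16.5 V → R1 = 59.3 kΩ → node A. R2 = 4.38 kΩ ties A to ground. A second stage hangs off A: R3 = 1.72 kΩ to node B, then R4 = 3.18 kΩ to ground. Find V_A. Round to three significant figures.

Node A sees R2 in parallel with the series input of stage 2, R3 + R4 = 4.900 kΩ.
Effective lower resistance at A: R2 ‖ 4.900 = 2.313 kΩ.
So V_A = 16.5 × 0.03754 = 0.6193 V.

V_A ≈ 0.619 V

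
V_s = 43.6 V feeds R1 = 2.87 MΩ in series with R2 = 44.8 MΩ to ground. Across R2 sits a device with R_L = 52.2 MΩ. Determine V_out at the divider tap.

V_out ≈ 39.0 V

First combine the lower leg with the load: R2 ‖ R_L = 24.11 MΩ.
Voltage divider with the loaded lower leg: V_out = 43.6 × 24.11/(2.87 + 24.11) = 43.6 × 0.8936 = 38.96 V.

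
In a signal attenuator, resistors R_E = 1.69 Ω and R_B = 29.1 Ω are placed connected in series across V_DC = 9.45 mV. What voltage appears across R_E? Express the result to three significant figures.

V ≈ 0.519 mV

ΣR = 1.69 + 29.1 = 30.79 Ω.
By the voltage-divider rule, V = 9.45 × 1.690/30.79 = 0.5187 mV.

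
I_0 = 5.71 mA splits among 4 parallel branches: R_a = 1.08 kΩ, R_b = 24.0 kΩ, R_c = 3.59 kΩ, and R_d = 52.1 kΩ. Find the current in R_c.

I ≈ 1.26 mA

Total conductance ΣG = 1/1.08 + 1/24.0 + 1/3.59 + 1/52.1 = 1.265 (units of 1/kΩ).
R_c takes the fraction G_k/ΣG = 0.2786/1.265 = 0.2201, so I = 5.71 × 0.2201 = 1.257 mA.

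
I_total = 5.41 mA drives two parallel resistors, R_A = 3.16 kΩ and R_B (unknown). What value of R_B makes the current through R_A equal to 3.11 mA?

The fraction through R_A equals R_B/(R_A+R_B).
With f = 0.5749, R_B = R_A · f/(1−f) = 3.16 × 1.352 = 4.273 kΩ.

R_B ≈ 4.27 kΩ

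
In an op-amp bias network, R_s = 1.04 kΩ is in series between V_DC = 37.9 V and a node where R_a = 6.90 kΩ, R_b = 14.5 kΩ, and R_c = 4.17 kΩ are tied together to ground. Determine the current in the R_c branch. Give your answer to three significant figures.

Equivalent of the parallel group: R_p = 2.204 kΩ.
Node voltage V_A = V_DC · R_p/(R_s + R_p) = 37.9 × 0.6794 = 25.75 V.
I(R_c) = V_A / R_c = 25.75/4.17 = 6.175 mA.
(Check via current divider: I_total = 11.68 mA; share G_k/ΣG = 0.5286 → same result.)

I ≈ 6.18 mA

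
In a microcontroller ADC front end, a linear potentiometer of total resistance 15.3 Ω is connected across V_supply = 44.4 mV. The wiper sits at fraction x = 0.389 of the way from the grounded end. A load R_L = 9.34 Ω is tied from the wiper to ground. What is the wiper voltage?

V_out ≈ 12.4 mV

The pot divides into 9.348 Ω above the wiper and 5.952 Ω below.
Lower segment in parallel with the load: 5.952 ‖ 9.34 = 3.635 Ω.
V_out = 44.4 × 3.635/(9.348 + 3.635) = 12.43 mV.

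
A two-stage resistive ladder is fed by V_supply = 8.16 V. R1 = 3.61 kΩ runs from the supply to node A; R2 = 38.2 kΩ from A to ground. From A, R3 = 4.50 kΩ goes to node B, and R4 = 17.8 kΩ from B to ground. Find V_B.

V_B ≈ 5.18 V

The second stage (R3 + R4 = 22.30 kΩ) loads node A in parallel with R2.
R2 ‖ (R3+R4) = 14.08 kΩ.
V_A = 8.16 × 14.08/(3.61 + 14.08) = 6.495 V.
Stage 2 is unloaded, so V_B = V_A · R4/(R3+R4) = 6.495 × 17.8/22.30 = 5.184 V.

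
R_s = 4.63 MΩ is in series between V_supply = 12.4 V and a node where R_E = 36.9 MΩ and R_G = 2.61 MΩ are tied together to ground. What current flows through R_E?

Combine the parallel branches: R_p = (1/36.9 + 1/2.61)⁻¹ = 2.438 MΩ.
Node voltage V_A = V_supply · R_p/(R_s + R_p) = 12.4 × 0.3449 = 4.277 V.
I(R_E) = V_A / R_E = 4.277/36.9 = 0.1159 µA.

I ≈ 0.116 µA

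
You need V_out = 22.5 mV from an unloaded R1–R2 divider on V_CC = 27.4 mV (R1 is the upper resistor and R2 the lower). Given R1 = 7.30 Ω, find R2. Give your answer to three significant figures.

R2 ≈ 33.5 Ω

The divider ratio is R2/(R1+R2) = 22.5/27.4 = 0.8212.
Rearranging, R2 = R1·k/(1−k) = 7.30 × 4.592 = 33.52 Ω.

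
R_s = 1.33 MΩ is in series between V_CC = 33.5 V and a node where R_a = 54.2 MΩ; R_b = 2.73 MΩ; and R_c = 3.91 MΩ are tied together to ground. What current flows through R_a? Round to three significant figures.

I ≈ 0.334 µA

Combine the parallel branches: R_p = (1/54.2 + 1/2.73 + 1/3.91)⁻¹ = 1.561 MΩ.
V_A = 33.5 × 1.561/2.891 = 18.09 V.
Branch current I = V_A/R_a = 18.09/54.2 = 0.3338 µA.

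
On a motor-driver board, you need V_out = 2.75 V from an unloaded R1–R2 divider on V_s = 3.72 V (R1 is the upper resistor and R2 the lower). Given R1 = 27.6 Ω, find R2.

V_out/V_s = R2/(R1+R2) = 0.7392.
So R2 = R1 · V_out/(V_s − V_out) = 27.6 × 2.75/(3.72 − 2.75) = 27.6 × 2.835 = 78.25 Ω.

R2 ≈ 78.2 Ω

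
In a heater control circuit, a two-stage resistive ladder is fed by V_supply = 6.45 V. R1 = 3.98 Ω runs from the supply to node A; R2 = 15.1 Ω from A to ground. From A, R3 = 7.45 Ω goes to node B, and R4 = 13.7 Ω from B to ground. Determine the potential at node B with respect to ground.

V_B ≈ 2.88 V

The second stage (R3 + R4 = 21.15 Ω) loads node A in parallel with R2.
Effective lower resistance at A: R2 ‖ 21.15 = 8.810 Ω.
V_A = 6.45 × 8.810/(3.98 + 8.810) = 4.443 V.
Stage 2 is unloaded, so V_B = V_A · R4/(R3+R4) = 4.443 × 13.7/21.15 = 2.878 V.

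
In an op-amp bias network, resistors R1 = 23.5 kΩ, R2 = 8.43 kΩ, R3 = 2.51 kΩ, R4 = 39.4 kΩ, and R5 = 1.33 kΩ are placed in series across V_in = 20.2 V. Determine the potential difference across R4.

Total series resistance ΣR = 23.5 + 8.43 + 2.51 + 39.4 + 1.33 = 75.17 kΩ.
V = V_in · R/ΣR = 20.2 × 0.5241 = 10.59 V.

V ≈ 10.6 V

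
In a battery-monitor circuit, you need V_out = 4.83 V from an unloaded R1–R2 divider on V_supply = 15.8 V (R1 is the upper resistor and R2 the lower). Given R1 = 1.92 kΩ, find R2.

V_out/V_supply = R2/(R1+R2) = 0.3057.
R2 = R1 · 0.3057/(1 − 0.3057) = 0.8454 kΩ.

R2 ≈ 0.845 kΩ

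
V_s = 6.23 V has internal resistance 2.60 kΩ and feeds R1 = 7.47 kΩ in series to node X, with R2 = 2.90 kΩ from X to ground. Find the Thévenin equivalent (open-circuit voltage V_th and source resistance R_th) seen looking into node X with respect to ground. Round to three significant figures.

R1' = 2.60 + 7.47 = 10.07 kΩ (source resistance + R1).
Open-circuit (no load on X): V_th = V_s · R2/(R1' + R2) = 6.23 × 2.90/(10.07 + 2.90) = 1.393 V.
Zeroing V_s shorts the top of R1' to ground, so R_th = R1' ‖ R2 = 2.252 kΩ.

V_th ≈ 1.39 V, R_th ≈ 2.25 kΩ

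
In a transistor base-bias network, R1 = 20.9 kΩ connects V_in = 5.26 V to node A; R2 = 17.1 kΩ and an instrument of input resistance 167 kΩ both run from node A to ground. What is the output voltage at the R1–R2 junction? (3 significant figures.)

First combine the lower leg with the load: R2 ‖ R_L = 15.51 kΩ.
Now apply the divider: V_out = 5.26 × 0.4260 = 2.241 V.
(Unloaded it would be 2.37 V; the load pulls it down.)

V_out ≈ 2.24 V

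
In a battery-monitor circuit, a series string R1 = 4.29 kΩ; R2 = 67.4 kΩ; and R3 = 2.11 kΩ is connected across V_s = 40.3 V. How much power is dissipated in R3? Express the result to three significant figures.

P ≈ 0.629 mW

The common current is I = 40.3/73.80 = 0.5461 mA.
P(R3) = I²·R3 = (0.5461)² × 2.11 = 0.6292 mW.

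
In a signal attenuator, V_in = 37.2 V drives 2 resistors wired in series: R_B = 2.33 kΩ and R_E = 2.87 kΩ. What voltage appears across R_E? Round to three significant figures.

V ≈ 20.5 V

Total series resistance ΣR = 2.33 + 2.87 = 5.200 kΩ.
By the voltage-divider rule, V = 37.2 × 2.870/5.200 = 20.53 V.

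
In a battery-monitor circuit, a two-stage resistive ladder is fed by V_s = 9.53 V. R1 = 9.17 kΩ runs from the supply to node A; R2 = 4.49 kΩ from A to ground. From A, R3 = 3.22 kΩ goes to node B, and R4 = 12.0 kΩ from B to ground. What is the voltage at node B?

Looking into the second stage from A: R3 + R4 = 15.22 kΩ appears in parallel with R2.
Effective lower resistance at A: R2 ‖ 15.22 = 3.467 kΩ.
So V_A = 9.53 × 0.2744 = 2.615 V.
Then the unloaded second divider: V_B = V_A × R4/(R3+R4) = 2.615 × 0.7884 = 2.062 V.

V_B ≈ 2.06 V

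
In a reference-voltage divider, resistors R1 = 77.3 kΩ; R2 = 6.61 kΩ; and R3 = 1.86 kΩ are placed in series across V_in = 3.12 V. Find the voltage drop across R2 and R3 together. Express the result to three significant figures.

ΣR = 77.3 + 6.61 + 1.86 = 85.77 kΩ.
R_{R2..R3} = 6.61 + 1.86 = 8.470 kΩ.
By the voltage-divider rule, V = 3.12 × 8.470/85.77 = 0.3081 V.

V ≈ 0.308 V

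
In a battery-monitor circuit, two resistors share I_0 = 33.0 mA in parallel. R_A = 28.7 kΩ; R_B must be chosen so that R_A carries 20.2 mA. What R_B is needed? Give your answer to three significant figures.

R_B ≈ 45.3 kΩ

In a two-way split, I_A/I_0 = R_B/(R_A + R_B).
20.2/33.0 = R_B/(R_A + R_B) → R_B = R_A · (0.6121)/(1 − 0.6121) = 28.7 × 1.578 = 45.29 kΩ.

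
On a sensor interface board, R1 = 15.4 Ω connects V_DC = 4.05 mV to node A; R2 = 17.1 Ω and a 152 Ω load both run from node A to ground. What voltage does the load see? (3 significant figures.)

R2 ‖ R_L = (17.1 × 152)/(17.1 + 152) = 15.37 Ω.
Now apply the divider: V_out = 4.05 × 0.4995 = 2.023 mV.
(Unloaded it would be 2.13 mV; the load pulls it down.)

V_out ≈ 2.02 mV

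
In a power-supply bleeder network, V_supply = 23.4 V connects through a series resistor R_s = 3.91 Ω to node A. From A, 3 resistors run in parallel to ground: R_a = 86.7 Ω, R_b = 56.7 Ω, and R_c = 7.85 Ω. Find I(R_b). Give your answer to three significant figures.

Equivalent of the parallel group: R_p = 6.387 Ω.
V_A by voltage divider: V_A = 23.4 × 6.387/(3.91 + 6.387) = 14.51 V.
Branch current I = V_A/R_b = 14.51/56.7 = 0.2560 A.

I ≈ 0.256 A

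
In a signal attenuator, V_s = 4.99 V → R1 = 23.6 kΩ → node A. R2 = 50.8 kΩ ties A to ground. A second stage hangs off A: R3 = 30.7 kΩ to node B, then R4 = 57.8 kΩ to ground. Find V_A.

The second stage (R3 + R4 = 88.50 kΩ) loads node A in parallel with R2.
R2 ‖ (R3+R4) = 32.27 kΩ.
V_A = 4.99 × 32.27/(23.6 + 32.27) = 2.882 V.

V_A ≈ 2.88 V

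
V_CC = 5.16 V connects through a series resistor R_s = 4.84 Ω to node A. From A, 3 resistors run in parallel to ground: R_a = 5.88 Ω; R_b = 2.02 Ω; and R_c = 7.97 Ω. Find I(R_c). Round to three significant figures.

Combine the parallel branches: R_p = (1/5.88 + 1/2.02 + 1/7.97)⁻¹ = 1.265 Ω.
V_A = 5.16 × 1.265/6.105 = 1.069 V.
I(R_c) = V_A / R_c = 1.069/7.97 = 0.1341 A.

I ≈ 0.134 A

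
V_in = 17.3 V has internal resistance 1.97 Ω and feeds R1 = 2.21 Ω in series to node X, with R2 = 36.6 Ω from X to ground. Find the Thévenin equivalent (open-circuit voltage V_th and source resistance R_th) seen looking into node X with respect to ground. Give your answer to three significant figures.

V_th ≈ 15.5 V, R_th ≈ 3.75 Ω

R1' = 1.97 + 2.21 = 4.180 Ω (source resistance + R1).
Open-circuit (no load on X): V_th = V_in · R2/(R1' + R2) = 17.3 × 36.6/(4.180 + 36.6) = 15.53 V.
Zeroing V_in shorts the top of R1' to ground, so R_th = R1' ‖ R2 = 3.752 Ω.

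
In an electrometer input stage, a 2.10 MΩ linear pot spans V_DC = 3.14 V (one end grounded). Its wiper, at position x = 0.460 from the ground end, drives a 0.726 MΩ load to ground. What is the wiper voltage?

Lower segment x·R_p = 0.9660 MΩ; upper segment (1−x)·R_p = 1.134 MΩ.
R_L loads the lower segment: effective lower R = 0.4145 MΩ.
V_out = 3.14 × 0.4145/(1.134 + 0.4145) = 0.8405 V.
(Unloaded: V_out = x·V_DC = 1.44 V.)

V_out ≈ 0.840 V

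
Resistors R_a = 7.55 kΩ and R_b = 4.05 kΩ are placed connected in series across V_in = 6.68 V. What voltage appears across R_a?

V ≈ 4.35 V

Series total: ΣR = 7.55 + 4.05 = 11.60 kΩ.
Voltage divider: V = V_in · (7.550 / 11.60) = 6.68 × 0.6509 = 4.348 V.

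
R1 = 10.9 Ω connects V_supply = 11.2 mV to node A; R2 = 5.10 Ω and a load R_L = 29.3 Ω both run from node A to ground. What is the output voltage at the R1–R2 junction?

V_out ≈ 3.19 mV

R2 ‖ R_L = (5.10 × 29.3)/(5.10 + 29.3) = 4.344 Ω.
Then V_out = V_supply · R2'/(R1 + R2') = 11.2 × 4.344/15.24 = 3.192 mV.
(Unloaded it would be 3.57 mV; the load pulls it down.)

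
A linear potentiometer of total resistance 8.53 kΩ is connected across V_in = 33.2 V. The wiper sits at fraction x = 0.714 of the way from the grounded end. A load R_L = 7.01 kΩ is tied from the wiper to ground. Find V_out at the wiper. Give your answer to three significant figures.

The pot divides into 2.440 kΩ above the wiper and 6.090 kΩ below.
Lower segment in parallel with the load: 6.090 ‖ 7.01 = 3.259 kΩ.
V_out = 33.2 × 3.259/(2.440 + 3.259) = 18.99 V.
(Unloaded: V_out = x·V_in = 23.7 V.)

V_out ≈ 19.0 V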